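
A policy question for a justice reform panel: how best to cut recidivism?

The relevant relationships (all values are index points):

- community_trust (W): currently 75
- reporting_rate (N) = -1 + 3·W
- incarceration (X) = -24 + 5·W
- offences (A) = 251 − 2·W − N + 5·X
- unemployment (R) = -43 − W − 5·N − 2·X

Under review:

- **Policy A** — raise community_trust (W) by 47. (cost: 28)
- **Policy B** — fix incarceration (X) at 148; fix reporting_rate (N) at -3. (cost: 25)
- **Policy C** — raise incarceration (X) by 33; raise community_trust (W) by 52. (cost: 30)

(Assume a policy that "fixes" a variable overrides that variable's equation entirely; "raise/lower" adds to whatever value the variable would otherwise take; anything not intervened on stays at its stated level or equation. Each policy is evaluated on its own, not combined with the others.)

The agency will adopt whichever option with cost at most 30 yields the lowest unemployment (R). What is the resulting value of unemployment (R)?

-3358

Policy A (W + 47):
  W = 75 + 47 = 122
  N = -1 + 3·122 = 365
  X = -24 + 5·122 = 586
  R = -43 − 122 − 5·365 − 2·586 = -3162
Policy B (X := 148, N := -3):
  W = 75
  N = -3
  X = 148
  R = -43 − 75 − 5·(-3) − 2·148 = -399
Policy C (X + 33, W + 52):
  W = 75 + 52 = 127
  N = -1 + 3·127 = 380
  X = -24 + 5·127 (+33 from intervention) = 644
  R = -43 − 127 − 5·380 − 2·644 = -3358
Comparing — Policy A: R=-3162, Policy B: R=-399, Policy C: R=-3358. Lowest is -3358 (Policy C).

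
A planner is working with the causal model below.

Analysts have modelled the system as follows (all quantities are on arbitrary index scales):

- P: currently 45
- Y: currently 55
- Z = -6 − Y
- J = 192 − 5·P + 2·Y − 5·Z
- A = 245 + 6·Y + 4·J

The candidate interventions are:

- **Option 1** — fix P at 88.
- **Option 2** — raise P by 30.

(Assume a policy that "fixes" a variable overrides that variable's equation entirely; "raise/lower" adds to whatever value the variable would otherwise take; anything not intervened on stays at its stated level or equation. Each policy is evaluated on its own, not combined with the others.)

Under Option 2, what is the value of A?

Option 2 (P + 30):
  P = 45 + 30 = 75
  Y = 55
  Z = -6 − 55 = -61
  J = 192 − 5·75 + 2·55 − 5·(-61) = 232
  A = 245 + 6·55 + 4·232 = 1503

1503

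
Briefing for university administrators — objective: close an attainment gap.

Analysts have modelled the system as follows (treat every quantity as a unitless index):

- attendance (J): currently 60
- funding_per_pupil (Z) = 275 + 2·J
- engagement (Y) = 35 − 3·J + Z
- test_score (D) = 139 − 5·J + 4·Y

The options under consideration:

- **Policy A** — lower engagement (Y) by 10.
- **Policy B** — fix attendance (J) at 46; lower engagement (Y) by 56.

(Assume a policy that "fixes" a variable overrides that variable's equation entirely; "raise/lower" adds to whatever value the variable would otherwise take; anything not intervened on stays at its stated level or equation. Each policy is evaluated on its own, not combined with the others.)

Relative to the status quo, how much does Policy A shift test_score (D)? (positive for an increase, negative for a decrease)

-40

Baseline:
  J = 60
  Z = 275 + 2·60 = 395
  Y = 35 − 3·60 + 395 = 250
  D = 139 − 5·60 + 4·250 = 839
Policy A (Y − 10):
  J = 60
  Z = 275 + 2·60 = 395
  Y = 35 − 3·60 + 395 (−10 from intervention) = 240
  D = 139 − 5·60 + 4·240 = 799
Change in D: 799 − 839 = -40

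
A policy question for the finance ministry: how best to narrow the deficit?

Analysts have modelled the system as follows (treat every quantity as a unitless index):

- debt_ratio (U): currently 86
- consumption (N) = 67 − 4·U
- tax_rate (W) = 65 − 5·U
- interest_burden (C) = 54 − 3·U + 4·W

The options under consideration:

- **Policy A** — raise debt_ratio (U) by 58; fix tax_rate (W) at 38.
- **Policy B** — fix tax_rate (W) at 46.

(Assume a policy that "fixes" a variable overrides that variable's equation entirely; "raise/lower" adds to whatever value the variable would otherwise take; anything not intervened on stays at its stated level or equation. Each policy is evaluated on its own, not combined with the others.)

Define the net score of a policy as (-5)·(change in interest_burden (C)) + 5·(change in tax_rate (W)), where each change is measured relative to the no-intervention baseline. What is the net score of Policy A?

Baseline:
  U = 86
  W = 65 − 5·86 = -365
  C = 54 − 3·86 + 4·(-365) = -1664
Policy A (U + 58, W := 38):
  U = 86 + 58 = 144
  W = 38
  C = 54 − 3·144 + 4·38 = -226
ΔC = -226 − (-1664) = 1438; ΔW = 38 − (-365) = 403
Score = (-5)·1438 + 5·403 = -5175

-5175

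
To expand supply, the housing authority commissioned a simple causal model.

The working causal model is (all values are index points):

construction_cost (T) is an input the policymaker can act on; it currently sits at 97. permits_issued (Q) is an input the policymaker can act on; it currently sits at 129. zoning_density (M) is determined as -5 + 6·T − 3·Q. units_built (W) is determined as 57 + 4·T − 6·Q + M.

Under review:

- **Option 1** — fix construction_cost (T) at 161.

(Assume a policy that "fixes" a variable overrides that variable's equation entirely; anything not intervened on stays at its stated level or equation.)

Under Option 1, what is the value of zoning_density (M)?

Option 1 (T := 161):
  T = 161
  Q = 129
  M = -5 + 6·161 − 3·129 = 574

574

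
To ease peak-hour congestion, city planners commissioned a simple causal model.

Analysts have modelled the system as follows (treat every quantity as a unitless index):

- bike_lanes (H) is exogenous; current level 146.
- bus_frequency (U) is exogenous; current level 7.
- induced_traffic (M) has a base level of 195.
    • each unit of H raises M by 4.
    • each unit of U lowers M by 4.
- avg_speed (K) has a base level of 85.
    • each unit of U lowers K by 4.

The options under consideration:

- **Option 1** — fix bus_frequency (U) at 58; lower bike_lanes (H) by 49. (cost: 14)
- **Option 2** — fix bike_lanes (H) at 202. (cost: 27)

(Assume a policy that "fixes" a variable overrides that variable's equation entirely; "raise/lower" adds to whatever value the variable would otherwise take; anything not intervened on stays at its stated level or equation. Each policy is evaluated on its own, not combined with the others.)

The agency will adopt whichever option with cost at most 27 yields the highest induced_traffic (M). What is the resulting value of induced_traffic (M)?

Option 1 (U := 58, H − 49):
  H = 146 − 49 = 97
  U = 58
  M = 195 + 4·97 − 4·58 = 351
Option 2 (H := 202):
  H = 202
  U = 7
  M = 195 + 4·202 − 4·7 = 975
Comparing — Option 1: M=351, Option 2: M=975. Highest is 975 (Option 2).

975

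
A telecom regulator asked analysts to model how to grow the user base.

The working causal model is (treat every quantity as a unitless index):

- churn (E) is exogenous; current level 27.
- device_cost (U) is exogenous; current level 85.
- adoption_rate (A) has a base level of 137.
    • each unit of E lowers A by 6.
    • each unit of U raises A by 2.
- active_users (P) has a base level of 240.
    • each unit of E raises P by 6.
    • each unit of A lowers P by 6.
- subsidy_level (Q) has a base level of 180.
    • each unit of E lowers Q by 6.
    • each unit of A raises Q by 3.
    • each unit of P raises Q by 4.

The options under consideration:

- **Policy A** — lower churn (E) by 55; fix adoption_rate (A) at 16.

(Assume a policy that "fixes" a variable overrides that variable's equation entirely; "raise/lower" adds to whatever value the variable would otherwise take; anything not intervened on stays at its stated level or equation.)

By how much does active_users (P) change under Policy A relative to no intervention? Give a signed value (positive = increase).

444

Baseline:
  E = 27
  U = 85
  A = 137 − 6·27 + 2·85 = 145
  P = 240 + 6·27 − 6·145 = -468
Policy A (E − 55, A := 16):
  E = 27 − 55 = -28
  U = 85
  A = 16
  P = 240 + 6·(-28) − 6·16 = -24
Change in P: -24 − (-468) = 444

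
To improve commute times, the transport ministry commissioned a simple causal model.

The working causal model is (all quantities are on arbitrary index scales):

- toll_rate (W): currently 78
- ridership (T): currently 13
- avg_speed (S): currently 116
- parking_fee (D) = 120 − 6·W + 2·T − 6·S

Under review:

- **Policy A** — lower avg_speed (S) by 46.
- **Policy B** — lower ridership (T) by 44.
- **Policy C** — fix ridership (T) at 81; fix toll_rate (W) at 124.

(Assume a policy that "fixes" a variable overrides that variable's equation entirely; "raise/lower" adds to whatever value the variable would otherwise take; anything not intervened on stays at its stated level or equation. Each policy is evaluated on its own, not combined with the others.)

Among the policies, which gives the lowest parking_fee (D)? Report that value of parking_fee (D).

Policy A (S − 46):
  W = 78
  T = 13
  S = 116 − 46 = 70
  D = 120 − 6·78 + 2·13 − 6·70 = -742
Policy B (T − 44):
  W = 78
  T = 13 − 44 = -31
  S = 116
  D = 120 − 6·78 + 2·(-31) − 6·116 = -1106
Policy C (T := 81, W := 124):
  W = 124
  T = 81
  S = 116
  D = 120 − 6·124 + 2·81 − 6·116 = -1158
Comparing — Policy A: D=-742, Policy B: D=-1106, Policy C: D=-1158. Lowest is -1158 (Policy C).

-1158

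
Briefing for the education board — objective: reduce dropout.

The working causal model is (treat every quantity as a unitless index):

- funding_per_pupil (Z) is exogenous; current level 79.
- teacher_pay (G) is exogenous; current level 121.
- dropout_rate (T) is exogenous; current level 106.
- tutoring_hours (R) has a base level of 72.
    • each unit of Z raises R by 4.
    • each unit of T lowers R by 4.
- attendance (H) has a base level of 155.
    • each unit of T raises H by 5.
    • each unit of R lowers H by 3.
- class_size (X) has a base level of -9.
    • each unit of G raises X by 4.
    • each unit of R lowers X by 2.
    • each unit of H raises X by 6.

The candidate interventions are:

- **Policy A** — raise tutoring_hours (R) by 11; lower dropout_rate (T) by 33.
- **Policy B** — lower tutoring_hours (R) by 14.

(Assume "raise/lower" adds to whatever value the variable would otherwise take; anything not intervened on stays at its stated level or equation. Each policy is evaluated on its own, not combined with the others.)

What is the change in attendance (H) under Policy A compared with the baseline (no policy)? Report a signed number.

Baseline:
  Z = 79
  T = 106
  R = 72 + 4·79 − 4·106 = -36
  H = 155 + 5·106 − 3·(-36) = 793
Policy A (R + 11, T − 33):
  Z = 79
  T = 106 − 33 = 73
  R = 72 + 4·79 − 4·73 (+11 from intervention) = 107
  H = 155 + 5·73 − 3·107 = 199
Change in H: 199 − 793 = -594

-594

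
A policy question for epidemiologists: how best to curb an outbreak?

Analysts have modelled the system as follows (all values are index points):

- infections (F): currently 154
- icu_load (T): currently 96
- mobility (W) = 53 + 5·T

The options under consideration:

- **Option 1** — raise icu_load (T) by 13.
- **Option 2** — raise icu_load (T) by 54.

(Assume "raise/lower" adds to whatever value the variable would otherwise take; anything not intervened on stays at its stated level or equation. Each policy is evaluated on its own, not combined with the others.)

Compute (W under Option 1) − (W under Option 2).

Option 1 (T + 13):
  T = 96 + 13 = 109
  W = 53 + 5·109 = 598
Option 2 (T + 54):
  T = 96 + 54 = 150
  W = 53 + 5·150 = 803
W: 598 − 803 = -205

-205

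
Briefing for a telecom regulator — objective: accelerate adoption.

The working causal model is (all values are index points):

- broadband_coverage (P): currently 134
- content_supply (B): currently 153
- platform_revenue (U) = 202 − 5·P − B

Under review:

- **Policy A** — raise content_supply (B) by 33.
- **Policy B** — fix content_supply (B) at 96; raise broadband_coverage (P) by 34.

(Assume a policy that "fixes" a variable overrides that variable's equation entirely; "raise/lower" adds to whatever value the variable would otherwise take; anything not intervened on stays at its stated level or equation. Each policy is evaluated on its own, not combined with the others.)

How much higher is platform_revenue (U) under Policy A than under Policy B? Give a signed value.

80

Policy A (B + 33):
  P = 134
  B = 153 + 33 = 186
  U = 202 − 5·134 − 186 = -654
Policy B (B := 96, P + 34):
  P = 134 + 34 = 168
  B = 96
  U = 202 − 5·168 − 96 = -734
U: -654 − (-734) = 80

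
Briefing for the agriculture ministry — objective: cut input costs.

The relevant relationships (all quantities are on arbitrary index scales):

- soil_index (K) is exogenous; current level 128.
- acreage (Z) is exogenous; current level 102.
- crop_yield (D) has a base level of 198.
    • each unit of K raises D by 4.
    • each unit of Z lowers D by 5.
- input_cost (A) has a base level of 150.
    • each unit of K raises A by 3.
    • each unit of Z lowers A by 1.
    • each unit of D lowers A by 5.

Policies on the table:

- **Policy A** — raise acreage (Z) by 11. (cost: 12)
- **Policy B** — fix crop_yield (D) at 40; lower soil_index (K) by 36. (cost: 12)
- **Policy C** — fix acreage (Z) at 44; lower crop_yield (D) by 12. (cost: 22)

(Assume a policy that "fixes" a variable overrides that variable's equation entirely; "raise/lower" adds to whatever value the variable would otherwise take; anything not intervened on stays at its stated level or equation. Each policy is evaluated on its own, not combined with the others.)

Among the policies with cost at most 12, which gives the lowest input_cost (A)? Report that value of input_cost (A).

-304

Policy A (Z + 11):
  K = 128
  Z = 102 + 11 = 113
  D = 198 + 4·128 − 5·113 = 145
  A = 150 + 3·128 − 113 − 5·145 = -304
Policy B (D := 40, K − 36):
  K = 128 − 36 = 92
  Z = 102
  D = 40
  A = 150 + 3·92 − 102 − 5·40 = 124
Comparing — Policy A: A=-304, Policy B: A=124. Lowest is -304 (Policy A).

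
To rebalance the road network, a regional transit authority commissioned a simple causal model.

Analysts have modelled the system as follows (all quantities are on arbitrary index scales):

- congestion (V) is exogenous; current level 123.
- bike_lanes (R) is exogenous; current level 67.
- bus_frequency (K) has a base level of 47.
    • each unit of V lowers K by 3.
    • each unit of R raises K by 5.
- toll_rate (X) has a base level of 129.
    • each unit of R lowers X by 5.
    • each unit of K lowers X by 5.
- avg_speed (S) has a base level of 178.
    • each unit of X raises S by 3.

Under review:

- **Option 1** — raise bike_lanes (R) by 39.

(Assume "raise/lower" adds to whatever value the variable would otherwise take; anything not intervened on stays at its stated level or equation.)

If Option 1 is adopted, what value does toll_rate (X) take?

Option 1 (R + 39):
  V = 123
  R = 67 + 39 = 106
  K = 47 − 3·123 + 5·106 = 208
  X = 129 − 5·106 − 5·208 = -1441

-1441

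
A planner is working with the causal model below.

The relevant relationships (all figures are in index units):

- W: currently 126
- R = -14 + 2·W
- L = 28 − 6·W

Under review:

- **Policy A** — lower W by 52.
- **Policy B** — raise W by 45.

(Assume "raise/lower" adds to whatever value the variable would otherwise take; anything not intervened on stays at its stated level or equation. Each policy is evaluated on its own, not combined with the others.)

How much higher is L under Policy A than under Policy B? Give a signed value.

582

Policy A (W − 52):
  W = 126 − 52 = 74
  L = 28 − 6·74 = -416
Policy B (W + 45):
  W = 126 + 45 = 171
  L = 28 − 6·171 = -998
L: -416 − (-998) = 582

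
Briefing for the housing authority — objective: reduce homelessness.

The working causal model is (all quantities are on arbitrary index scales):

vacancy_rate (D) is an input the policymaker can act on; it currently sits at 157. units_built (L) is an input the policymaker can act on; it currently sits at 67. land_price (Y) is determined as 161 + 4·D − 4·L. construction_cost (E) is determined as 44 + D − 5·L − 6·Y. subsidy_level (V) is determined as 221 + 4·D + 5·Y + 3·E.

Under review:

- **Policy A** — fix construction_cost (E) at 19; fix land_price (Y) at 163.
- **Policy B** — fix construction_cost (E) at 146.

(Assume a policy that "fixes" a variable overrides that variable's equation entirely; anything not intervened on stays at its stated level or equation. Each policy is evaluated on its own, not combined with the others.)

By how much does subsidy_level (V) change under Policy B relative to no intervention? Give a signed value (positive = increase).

10218

Baseline:
  D = 157
  L = 67
  Y = 161 + 4·157 − 4·67 = 521
  E = 44 + 157 − 5·67 − 6·521 = -3260
  V = 221 + 4·157 + 5·521 + 3·(-3260) = -6326
Policy B (E := 146):
  D = 157
  L = 67
  Y = 161 + 4·157 − 4·67 = 521
  E = 146
  V = 221 + 4·157 + 5·521 + 3·146 = 3892
Change in V: 3892 − (-6326) = 10218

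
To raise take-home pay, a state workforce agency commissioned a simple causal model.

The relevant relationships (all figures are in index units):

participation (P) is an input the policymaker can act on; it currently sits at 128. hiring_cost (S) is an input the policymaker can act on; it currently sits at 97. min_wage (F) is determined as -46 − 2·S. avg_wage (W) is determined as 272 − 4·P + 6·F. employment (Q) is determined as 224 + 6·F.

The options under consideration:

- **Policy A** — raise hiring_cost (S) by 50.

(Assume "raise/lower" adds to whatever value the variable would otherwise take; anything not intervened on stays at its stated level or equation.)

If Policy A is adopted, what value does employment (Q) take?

Policy A (S + 50):
  S = 97 + 50 = 147
  F = -46 − 2·147 = -340
  Q = 224 + 6·(-340) = -1816

-1816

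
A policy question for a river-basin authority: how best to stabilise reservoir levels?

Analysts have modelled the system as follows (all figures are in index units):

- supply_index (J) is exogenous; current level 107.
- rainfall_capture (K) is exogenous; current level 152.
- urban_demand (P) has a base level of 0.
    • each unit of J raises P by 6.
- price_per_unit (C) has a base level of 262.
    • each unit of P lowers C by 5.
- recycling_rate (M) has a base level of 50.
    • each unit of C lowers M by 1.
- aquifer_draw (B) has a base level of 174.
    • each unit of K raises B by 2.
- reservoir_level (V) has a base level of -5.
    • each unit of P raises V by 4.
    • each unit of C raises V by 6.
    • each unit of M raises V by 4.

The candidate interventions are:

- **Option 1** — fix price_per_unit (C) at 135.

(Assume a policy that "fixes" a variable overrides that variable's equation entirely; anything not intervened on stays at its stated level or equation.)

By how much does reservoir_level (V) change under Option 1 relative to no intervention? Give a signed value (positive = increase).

Baseline:
  J = 107
  P = 0 + 6·107 = 642
  C = 262 − 5·642 = -2948
  M = 50 − (-2948) = 2998
  V = -5 + 4·642 + 6·(-2948) + 4·2998 = -3133
Option 1 (C := 135):
  J = 107
  P = 0 + 6·107 = 642
  C = 135
  M = 50 − 135 = -85
  V = -5 + 4·642 + 6·135 + 4·(-85) = 3033
Change in V: 3033 − (-3133) = 6166

6166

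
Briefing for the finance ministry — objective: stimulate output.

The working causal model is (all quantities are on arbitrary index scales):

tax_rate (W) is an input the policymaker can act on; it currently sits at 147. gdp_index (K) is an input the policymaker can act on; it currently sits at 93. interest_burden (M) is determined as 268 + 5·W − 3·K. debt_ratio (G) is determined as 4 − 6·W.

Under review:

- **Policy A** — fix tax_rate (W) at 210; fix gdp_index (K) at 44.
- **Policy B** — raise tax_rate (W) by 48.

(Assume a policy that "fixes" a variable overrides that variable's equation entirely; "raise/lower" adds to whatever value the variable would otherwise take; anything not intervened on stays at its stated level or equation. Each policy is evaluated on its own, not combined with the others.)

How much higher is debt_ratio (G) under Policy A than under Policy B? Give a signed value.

Policy A (W := 210, K := 44):
  W = 210
  G = 4 − 6·210 = -1256
Policy B (W + 48):
  W = 147 + 48 = 195
  G = 4 − 6·195 = -1166
G: -1256 − (-1166) = -90

-90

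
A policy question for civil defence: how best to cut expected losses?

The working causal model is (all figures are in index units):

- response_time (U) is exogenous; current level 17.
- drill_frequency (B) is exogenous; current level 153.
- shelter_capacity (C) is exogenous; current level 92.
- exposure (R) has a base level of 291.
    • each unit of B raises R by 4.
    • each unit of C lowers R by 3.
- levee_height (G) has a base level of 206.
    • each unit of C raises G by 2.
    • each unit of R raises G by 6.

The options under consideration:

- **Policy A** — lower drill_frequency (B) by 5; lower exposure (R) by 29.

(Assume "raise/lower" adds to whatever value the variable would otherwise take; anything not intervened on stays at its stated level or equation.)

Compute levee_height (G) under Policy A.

Policy A (B − 5, R − 29):
  B = 153 − 5 = 148
  C = 92
  R = 291 + 4·148 − 3·92 (−29 from intervention) = 578
  G = 206 + 2·92 + 6·578 = 3858

3858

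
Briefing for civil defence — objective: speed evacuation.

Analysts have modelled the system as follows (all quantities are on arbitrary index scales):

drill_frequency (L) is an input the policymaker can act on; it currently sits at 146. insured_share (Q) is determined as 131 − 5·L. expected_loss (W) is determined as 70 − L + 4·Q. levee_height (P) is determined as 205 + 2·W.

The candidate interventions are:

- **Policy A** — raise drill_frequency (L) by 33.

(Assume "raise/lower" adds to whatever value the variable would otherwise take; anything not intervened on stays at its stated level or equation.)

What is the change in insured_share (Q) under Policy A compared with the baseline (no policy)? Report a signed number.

-165

Baseline:
  L = 146
  Q = 131 − 5·146 = -599
Policy A (L + 33):
  L = 146 + 33 = 179
  Q = 131 − 5·179 = -764
Change in Q: -764 − (-599) = -165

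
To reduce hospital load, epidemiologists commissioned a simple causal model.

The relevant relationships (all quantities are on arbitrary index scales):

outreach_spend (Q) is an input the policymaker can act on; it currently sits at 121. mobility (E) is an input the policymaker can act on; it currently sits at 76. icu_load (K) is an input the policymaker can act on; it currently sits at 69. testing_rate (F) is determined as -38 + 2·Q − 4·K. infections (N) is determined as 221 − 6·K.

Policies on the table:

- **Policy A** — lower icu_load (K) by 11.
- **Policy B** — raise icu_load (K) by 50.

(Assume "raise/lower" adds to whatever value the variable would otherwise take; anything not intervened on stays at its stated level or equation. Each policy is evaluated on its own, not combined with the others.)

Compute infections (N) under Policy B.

-493

Policy B (K + 50):
  K = 69 + 50 = 119
  N = 221 − 6·119 = -493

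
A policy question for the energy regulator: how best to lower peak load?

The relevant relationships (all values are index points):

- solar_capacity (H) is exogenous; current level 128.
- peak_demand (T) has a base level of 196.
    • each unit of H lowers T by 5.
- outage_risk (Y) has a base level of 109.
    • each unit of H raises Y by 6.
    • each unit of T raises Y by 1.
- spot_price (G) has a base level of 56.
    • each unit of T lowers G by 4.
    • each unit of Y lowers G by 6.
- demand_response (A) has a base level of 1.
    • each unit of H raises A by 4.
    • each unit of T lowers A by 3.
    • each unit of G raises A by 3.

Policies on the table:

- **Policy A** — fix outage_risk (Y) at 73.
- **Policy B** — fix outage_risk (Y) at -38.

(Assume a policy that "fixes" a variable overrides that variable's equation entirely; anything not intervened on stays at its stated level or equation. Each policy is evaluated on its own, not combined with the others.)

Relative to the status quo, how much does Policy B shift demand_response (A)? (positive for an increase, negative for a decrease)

Baseline:
  H = 128
  T = 196 − 5·128 = -444
  Y = 109 + 6·128 + (-444) = 433
  G = 56 − 4·(-444) − 6·433 = -766
  A = 1 + 4·128 − 3·(-444) + 3·(-766) = -453
Policy B (Y := -38):
  H = 128
  T = 196 − 5·128 = -444
  Y = -38
  G = 56 − 4·(-444) − 6·(-38) = 2060
  A = 1 + 4·128 − 3·(-444) + 3·2060 = 8025
Change in A: 8025 − (-453) = 8478

8478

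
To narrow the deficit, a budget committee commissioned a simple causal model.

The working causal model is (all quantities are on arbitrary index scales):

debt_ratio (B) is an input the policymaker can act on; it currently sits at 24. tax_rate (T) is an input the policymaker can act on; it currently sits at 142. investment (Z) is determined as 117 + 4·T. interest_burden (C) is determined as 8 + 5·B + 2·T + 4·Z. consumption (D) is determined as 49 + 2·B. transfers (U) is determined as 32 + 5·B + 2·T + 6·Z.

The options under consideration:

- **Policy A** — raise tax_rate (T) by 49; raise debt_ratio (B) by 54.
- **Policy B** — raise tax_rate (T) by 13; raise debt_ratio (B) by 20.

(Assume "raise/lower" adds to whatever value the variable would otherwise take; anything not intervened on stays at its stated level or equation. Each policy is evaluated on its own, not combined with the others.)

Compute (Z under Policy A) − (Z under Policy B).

144

Policy A (T + 49, B + 54):
  T = 142 + 49 = 191
  Z = 117 + 4·191 = 881
Policy B (T + 13, B + 20):
  T = 142 + 13 = 155
  Z = 117 + 4·155 = 737
Z: 881 − 737 = 144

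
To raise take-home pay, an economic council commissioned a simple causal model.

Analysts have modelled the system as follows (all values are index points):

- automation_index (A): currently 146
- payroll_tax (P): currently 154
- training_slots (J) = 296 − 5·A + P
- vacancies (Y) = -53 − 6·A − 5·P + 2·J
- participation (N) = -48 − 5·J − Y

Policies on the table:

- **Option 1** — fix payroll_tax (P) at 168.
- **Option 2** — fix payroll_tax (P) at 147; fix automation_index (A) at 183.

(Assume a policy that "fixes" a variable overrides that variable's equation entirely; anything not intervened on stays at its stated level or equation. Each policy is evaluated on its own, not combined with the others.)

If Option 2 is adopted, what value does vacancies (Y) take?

-2830

Option 2 (P := 147, A := 183):
  A = 183
  P = 147
  J = 296 − 5·183 + 147 = -472
  Y = -53 − 6·183 − 5·147 + 2·(-472) = -2830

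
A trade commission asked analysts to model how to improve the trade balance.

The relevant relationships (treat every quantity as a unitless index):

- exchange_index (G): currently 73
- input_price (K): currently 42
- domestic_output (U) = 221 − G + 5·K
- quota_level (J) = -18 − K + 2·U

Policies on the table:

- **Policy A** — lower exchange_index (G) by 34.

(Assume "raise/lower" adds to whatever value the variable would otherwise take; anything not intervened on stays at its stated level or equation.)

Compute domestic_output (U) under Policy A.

Policy A (G − 34):
  G = 73 − 34 = 39
  K = 42
  U = 221 − 39 + 5·42 = 392

392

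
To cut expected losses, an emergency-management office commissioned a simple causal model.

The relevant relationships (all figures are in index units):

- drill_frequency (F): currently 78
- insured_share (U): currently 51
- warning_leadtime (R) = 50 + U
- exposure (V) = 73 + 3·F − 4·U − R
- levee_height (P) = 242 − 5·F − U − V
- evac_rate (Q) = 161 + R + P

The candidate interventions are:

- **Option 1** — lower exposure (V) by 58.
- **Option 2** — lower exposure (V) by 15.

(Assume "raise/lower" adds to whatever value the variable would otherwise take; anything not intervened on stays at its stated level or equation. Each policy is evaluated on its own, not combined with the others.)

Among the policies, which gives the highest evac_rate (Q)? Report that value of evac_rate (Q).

Option 1 (V − 58):
  F = 78
  U = 51
  R = 50 + 51 = 101
  V = 73 + 3·78 − 4·51 − 101 (−58 from intervention) = -56
  P = 242 − 5·78 − 51 − (-56) = -143
  Q = 161 + 101 + (-143) = 119
Option 2 (V − 15):
  F = 78
  U = 51
  R = 50 + 51 = 101
  V = 73 + 3·78 − 4·51 − 101 (−15 from intervention) = -13
  P = 242 − 5·78 − 51 − (-13) = -186
  Q = 161 + 101 + (-186) = 76
Comparing — Option 1: Q=119, Option 2: Q=76. Highest is 119 (Option 1).

119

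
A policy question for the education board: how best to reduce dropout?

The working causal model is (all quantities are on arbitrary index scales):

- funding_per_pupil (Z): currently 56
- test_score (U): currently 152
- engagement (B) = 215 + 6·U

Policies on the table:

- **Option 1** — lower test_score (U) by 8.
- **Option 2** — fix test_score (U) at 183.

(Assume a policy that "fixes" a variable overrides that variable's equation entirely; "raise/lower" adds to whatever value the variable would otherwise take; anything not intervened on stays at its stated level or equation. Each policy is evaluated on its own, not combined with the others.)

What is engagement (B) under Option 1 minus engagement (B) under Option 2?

Option 1 (U − 8):
  U = 152 − 8 = 144
  B = 215 + 6·144 = 1079
Option 2 (U := 183):
  U = 183
  B = 215 + 6·183 = 1313
B: 1079 − 1313 = -234

-234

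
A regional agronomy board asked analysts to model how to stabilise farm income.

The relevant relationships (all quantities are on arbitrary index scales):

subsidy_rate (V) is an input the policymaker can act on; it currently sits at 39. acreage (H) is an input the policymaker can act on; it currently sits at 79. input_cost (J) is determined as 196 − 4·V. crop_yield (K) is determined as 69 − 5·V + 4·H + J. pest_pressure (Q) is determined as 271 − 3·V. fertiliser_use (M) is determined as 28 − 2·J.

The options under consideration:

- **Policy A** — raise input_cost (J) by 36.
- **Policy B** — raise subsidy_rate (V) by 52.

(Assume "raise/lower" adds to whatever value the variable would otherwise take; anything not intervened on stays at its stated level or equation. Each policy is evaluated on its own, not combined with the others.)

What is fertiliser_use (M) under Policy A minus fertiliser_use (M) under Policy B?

Policy A (J + 36):
  V = 39
  J = 196 − 4·39 (+36 from intervention) = 76
  M = 28 − 2·76 = -124
Policy B (V + 52):
  V = 39 + 52 = 91
  J = 196 − 4·91 = -168
  M = 28 − 2·(-168) = 364
M: -124 − 364 = -488

-488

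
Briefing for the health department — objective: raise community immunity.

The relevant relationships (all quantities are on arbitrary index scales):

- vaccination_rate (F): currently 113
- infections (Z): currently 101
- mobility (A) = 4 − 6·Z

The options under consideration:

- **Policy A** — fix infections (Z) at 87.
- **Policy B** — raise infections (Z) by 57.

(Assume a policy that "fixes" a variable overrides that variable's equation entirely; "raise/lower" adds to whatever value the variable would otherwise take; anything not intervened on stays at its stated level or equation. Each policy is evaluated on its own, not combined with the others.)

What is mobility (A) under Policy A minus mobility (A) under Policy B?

426

Policy A (Z := 87):
  Z = 87
  A = 4 − 6·87 = -518
Policy B (Z + 57):
  Z = 101 + 57 = 158
  A = 4 − 6·158 = -944
A: -518 − (-944) = 426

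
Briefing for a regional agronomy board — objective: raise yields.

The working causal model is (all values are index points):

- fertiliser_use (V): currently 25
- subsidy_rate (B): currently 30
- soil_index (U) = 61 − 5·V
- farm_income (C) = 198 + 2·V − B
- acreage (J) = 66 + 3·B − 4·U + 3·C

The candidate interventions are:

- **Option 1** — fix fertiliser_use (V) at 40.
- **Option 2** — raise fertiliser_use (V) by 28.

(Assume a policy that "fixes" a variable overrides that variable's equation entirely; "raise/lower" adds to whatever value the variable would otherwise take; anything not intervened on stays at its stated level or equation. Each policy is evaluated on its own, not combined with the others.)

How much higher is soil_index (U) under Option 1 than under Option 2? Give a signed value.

65

Option 1 (V := 40):
  V = 40
  U = 61 − 5·40 = -139
Option 2 (V + 28):
  V = 25 + 28 = 53
  U = 61 − 5·53 = -204
U: -139 − (-204) = 65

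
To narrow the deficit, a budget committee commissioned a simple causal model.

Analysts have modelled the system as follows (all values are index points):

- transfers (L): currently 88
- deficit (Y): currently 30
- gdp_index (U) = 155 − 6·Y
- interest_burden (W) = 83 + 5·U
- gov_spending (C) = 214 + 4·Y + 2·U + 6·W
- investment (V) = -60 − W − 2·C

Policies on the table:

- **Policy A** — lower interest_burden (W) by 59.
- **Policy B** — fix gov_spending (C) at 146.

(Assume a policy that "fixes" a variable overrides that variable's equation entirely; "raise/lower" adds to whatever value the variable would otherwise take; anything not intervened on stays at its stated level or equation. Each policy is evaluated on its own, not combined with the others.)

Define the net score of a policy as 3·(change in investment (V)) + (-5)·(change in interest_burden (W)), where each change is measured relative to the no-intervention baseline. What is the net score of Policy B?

Baseline:
  Y = 30
  U = 155 − 6·30 = -25
  W = 83 + 5·(-25) = -42
  C = 214 + 4·30 + 2·(-25) + 6·(-42) = 32
  V = -60 − (-42) − 2·32 = -82
Policy B (C := 146):
  Y = 30
  U = 155 − 6·30 = -25
  W = 83 + 5·(-25) = -42
  C = 146
  V = -60 − (-42) − 2·146 = -310
ΔV = -310 − (-82) = -228; ΔW = -42 − (-42) = 0
Score = 3·(-228) + (-5)·0 = -684

-684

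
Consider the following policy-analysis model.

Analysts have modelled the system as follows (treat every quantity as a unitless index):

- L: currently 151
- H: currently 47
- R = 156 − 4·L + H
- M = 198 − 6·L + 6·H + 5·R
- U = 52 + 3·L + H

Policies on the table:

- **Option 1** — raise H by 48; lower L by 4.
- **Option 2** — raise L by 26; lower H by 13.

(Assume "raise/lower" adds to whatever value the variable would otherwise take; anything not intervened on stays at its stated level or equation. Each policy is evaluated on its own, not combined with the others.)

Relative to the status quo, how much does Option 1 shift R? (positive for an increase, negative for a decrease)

64

Baseline:
  L = 151
  H = 47
  R = 156 − 4·151 + 47 = -401
Option 1 (H + 48, L − 4):
  L = 151 − 4 = 147
  H = 47 + 48 = 95
  R = 156 − 4·147 + 95 = -337
Change in R: -337 − (-401) = 64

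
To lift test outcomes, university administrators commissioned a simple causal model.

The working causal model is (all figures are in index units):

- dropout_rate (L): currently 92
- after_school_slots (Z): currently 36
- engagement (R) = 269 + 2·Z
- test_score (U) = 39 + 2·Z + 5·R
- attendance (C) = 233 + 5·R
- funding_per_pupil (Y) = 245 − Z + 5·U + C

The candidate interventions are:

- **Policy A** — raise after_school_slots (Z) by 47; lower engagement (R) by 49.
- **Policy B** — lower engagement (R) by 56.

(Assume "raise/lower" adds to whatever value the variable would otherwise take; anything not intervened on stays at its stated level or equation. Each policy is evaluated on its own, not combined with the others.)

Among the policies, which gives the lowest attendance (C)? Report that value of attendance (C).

1658

Policy A (Z + 47, R − 49):
  Z = 36 + 47 = 83
  R = 269 + 2·83 (−49 from intervention) = 386
  C = 233 + 5·386 = 2163
Policy B (R − 56):
  Z = 36
  R = 269 + 2·36 (−56 from intervention) = 285
  C = 233 + 5·285 = 1658
Comparing — Policy A: C=2163, Policy B: C=1658. Lowest is 1658 (Policy B).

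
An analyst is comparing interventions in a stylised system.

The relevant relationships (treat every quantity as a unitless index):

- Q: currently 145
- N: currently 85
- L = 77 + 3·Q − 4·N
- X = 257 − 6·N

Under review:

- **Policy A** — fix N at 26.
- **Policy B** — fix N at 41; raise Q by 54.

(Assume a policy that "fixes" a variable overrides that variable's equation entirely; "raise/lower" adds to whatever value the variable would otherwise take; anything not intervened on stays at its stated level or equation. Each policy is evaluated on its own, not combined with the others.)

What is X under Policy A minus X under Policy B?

Policy A (N := 26):
  N = 26
  X = 257 − 6·26 = 101
Policy B (N := 41, Q + 54):
  N = 41
  X = 257 − 6·41 = 11
X: 101 − 11 = 90

90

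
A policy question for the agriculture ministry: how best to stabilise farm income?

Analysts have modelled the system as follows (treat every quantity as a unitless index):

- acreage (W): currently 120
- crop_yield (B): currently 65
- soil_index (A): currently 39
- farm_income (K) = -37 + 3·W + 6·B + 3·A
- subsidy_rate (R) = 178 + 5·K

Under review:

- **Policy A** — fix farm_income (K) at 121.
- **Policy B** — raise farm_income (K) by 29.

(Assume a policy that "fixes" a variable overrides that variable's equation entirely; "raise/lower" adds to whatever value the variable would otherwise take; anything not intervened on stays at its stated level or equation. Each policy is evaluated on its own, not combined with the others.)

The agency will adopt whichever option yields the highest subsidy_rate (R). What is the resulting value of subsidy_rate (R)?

Policy A (K := 121):
  W = 120
  B = 65
  A = 39
  K = 121
  R = 178 + 5·121 = 783
Policy B (K + 29):
  W = 120
  B = 65
  A = 39
  K = -37 + 3·120 + 6·65 + 3·39 (+29 from intervention) = 859
  R = 178 + 5·859 = 4473
Comparing — Policy A: R=783, Policy B: R=4473. Highest is 4473 (Policy B).

4473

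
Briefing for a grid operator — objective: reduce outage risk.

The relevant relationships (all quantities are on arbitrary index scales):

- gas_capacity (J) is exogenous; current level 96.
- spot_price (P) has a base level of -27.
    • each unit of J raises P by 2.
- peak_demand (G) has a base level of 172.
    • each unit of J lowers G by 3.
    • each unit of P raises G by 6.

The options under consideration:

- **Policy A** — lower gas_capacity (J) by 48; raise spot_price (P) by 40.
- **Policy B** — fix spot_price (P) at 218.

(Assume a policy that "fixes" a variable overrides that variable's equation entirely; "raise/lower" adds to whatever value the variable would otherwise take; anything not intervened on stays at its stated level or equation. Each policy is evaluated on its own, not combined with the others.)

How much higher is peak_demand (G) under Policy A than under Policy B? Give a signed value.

Policy A (J − 48, P + 40):
  J = 96 − 48 = 48
  P = -27 + 2·48 (+40 from intervention) = 109
  G = 172 − 3·48 + 6·109 = 682
Policy B (P := 218):
  J = 96
  P = 218
  G = 172 − 3·96 + 6·218 = 1192
G: 682 − 1192 = -510

-510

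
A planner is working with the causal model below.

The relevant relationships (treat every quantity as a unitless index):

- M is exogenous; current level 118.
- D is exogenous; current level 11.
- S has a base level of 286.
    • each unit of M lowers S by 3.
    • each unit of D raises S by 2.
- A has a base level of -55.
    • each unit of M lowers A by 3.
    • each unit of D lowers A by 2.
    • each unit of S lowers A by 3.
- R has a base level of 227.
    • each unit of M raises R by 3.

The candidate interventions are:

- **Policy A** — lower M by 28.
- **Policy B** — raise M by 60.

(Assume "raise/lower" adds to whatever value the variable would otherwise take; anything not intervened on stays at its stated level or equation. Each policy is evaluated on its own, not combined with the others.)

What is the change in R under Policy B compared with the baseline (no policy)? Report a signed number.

Baseline:
  M = 118
  R = 227 + 3·118 = 581
Policy B (M + 60):
  M = 118 + 60 = 178
  R = 227 + 3·178 = 761
Change in R: 761 − 581 = 180

180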